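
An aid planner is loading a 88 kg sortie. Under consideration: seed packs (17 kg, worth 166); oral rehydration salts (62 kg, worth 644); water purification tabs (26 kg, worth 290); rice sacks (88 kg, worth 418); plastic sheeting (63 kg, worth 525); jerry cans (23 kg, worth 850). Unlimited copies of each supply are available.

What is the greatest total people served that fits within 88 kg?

2716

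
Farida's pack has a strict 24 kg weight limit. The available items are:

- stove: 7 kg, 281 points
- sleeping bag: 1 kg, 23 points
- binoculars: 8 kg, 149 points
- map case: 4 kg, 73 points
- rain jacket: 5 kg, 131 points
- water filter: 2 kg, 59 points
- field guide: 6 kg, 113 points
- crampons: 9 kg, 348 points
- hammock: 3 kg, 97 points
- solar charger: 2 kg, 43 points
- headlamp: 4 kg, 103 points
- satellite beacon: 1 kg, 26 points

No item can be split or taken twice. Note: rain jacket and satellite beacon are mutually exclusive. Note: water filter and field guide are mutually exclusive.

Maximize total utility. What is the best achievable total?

Filling by ratio: stove + sleeping bag + water filter + crampons + hammock + satellite beacon for 834, with 1 kg left unused.
Dropping sleeping bag and water filter and satellite beacon frees 4 kg; slotting in rain jacket (5 kg) lifts the total to 857 at 24 kg.
Next best is stove + crampons + hammock + headlamp + satellite beacon at 855 (24 kg) — short by 2.

857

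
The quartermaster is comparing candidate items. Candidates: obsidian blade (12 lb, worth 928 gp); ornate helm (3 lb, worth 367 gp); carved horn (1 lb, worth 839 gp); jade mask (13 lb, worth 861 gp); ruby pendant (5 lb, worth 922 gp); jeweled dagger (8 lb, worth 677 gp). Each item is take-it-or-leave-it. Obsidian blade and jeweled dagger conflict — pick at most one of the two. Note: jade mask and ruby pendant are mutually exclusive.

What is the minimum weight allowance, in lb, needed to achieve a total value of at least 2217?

14

Minimise lb subject to total value ≥ 2217.
Taking carved horn + ruby pendant + jeweled dagger gives 2438 (≥ 2217) for 14 lb.
Below 14 lb the best achievable stays under 2217.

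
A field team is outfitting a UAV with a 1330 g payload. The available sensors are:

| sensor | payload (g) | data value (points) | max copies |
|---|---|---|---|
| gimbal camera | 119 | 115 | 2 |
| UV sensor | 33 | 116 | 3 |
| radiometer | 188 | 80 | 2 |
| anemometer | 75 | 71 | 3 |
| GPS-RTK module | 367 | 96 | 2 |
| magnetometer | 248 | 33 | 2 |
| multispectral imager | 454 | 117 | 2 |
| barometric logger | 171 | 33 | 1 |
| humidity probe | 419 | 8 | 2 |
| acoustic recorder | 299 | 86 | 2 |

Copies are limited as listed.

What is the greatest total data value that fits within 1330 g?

A density-first pass picks 2×gimbal camera + 3×UV sensor + 2×radiometer + 3×anemometer + acoustic recorder — 1037 at 1237 g.
Dropping acoustic recorder frees 299 g; slotting in GPS-RTK module (367 g) lifts the total to 1047 at 1305 g.
No other feasible combination exceeds 1047.

1047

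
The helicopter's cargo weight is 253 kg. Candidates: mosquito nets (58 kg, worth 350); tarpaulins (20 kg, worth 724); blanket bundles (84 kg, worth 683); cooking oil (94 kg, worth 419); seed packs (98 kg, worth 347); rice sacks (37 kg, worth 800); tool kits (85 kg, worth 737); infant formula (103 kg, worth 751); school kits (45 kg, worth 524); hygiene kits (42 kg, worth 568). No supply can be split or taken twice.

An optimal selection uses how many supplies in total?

Optimal total is 3367.
tarpaulins + rice sacks + infant formula + school kits + hygiene kits hits 3367 at 247 kg.
All optima have 5 supplies.

5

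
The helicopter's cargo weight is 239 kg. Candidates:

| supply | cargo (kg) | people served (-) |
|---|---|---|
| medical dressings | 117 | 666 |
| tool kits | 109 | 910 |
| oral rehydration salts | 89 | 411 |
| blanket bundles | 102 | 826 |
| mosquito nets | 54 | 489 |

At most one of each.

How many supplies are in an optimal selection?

Best achievable people served is 1736.
One optimal bundle: tool kits + blanket bundles (211 kg).
Every optimal selection uses 2 supplies.

2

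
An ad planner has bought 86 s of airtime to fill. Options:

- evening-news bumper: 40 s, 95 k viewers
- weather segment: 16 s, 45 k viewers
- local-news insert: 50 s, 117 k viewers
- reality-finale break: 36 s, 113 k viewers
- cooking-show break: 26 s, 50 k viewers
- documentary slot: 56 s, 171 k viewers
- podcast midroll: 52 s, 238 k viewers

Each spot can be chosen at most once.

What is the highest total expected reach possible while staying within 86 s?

288

Greedy by ratio would take weather segment + podcast midroll: 68 s used, total 283.
The 16 s tied up in weather segment is better spent on cooking-show break — total rises to 288 (78 s).
An exhaustive check of the 128 subsets confirms 288.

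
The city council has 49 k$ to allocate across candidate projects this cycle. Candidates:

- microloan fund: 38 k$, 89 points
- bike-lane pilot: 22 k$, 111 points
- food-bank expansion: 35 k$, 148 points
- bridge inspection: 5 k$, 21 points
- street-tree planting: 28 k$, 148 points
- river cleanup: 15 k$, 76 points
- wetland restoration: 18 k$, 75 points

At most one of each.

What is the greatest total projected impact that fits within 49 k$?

Best packing: bridge inspection + street-tree planting + river cleanup — 48 k$, 245 total.
Runner-up street-tree planting + river cleanup tops out at 224.

245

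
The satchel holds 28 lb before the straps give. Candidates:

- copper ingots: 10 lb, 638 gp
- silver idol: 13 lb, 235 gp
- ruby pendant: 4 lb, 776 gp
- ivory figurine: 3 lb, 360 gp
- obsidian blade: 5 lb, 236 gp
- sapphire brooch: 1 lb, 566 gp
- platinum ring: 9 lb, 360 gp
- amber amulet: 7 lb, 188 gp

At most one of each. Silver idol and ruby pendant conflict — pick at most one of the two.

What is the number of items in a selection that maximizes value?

Best achievable value is 2700.
copper ingots + ruby pendant + ivory figurine + sapphire brooch + platinum ring hits 2700 at 27 lb.
Every optimal selection uses 5 items.

5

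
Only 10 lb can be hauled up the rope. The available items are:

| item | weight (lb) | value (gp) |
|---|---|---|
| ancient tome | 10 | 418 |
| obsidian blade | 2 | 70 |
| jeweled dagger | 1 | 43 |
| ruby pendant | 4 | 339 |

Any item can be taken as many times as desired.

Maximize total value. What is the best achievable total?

764

Density check — ruby pendant 84.75, jeweled dagger 43.00, ancient tome 41.80 are the best per lb.
The ratio ordering already packs tightly: 2×jeweled dagger + 2×ruby pendant, 10 lb, 764.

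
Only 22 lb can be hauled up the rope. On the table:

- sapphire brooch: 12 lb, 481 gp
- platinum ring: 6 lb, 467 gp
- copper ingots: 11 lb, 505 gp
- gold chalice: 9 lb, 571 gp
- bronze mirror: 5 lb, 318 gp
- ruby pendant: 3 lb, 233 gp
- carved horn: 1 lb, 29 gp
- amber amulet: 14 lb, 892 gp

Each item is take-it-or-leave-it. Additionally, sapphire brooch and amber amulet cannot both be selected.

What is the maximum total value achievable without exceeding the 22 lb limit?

Filling by ratio: platinum ring + bronze mirror + ruby pendant + carved horn for 1047, with 7 lb left unused.
The 7 lb tied up in platinum ring and carved horn is better spent on amber amulet — total rises to 1443 (22 lb).
Nothing else feasible within 22 lb beats 1443.

1443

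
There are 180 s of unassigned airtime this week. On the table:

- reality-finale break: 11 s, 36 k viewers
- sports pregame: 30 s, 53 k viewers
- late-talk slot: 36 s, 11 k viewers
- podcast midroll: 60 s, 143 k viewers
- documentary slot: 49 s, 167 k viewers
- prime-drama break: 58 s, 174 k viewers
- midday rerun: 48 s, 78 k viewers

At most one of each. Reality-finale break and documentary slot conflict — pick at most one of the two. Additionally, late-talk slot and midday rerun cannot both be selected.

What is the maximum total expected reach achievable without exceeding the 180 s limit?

484

Best packing: podcast midroll + documentary slot + prime-drama break — 167 s, 484 total.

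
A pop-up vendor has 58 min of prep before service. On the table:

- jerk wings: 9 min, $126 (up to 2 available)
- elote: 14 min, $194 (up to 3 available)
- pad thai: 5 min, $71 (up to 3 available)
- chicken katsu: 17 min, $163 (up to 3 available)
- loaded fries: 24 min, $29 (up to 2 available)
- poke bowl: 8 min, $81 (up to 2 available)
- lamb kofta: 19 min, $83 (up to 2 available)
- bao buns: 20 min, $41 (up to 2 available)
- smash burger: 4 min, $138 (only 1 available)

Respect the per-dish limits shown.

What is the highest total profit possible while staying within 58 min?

865

By profit per min: smash burger 34.50, pad thai 14.20, jerk wings 14.00, elote 13.86 lead.
A density-first pass picks 2×jerk wings + elote + 3×pad thai + smash burger — 797 at 51 min.
Dropping jerk wings frees 9 min; slotting in elote (14 min) lifts the total to 865 at 56 min.
The spare 2 min is too small for any remaining dish, and no exchange beats 865.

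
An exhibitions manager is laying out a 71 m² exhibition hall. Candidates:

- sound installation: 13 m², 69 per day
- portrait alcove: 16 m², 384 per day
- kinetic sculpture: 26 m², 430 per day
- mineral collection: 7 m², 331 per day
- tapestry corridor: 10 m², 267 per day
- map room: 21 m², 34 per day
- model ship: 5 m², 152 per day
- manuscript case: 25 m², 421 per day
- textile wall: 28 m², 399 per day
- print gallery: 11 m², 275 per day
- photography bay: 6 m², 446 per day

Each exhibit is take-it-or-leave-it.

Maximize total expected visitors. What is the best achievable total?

2018

A density-first pass picks sound installation + portrait alcove + mineral collection + tapestry corridor + model ship + print gallery + photography bay — 1924 at 68 m².
Dropping sound installation and tapestry corridor frees 23 m²; slotting in kinetic sculpture (26 m²) lifts the total to 2018 at 71 m².
Every other selection either busts 71 m² or fails to beat 2018.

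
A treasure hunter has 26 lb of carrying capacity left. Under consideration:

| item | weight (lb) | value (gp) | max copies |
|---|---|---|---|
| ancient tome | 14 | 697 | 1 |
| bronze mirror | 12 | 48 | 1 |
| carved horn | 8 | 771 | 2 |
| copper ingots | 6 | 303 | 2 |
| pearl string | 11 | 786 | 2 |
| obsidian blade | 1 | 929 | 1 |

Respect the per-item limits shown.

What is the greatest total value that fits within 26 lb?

2789

A density-first pass picks 2×carved horn + copper ingots + obsidian blade — 2774 at 23 lb.
Replace carved horn with pearl string: the trade gains 15 net, giving 2789 at 26 lb.
Nothing else within 26 lb beats 2789.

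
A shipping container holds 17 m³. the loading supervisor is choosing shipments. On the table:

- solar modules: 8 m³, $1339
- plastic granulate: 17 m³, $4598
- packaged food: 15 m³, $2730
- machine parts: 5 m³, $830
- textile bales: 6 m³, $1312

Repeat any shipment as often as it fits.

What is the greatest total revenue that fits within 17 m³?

4598

By revenue per m³: plastic granulate 270.47, textile bales 218.67, packaged food 182.00 lead.
Taking plastic granulate: 17 m³ used, 4598 in revenue.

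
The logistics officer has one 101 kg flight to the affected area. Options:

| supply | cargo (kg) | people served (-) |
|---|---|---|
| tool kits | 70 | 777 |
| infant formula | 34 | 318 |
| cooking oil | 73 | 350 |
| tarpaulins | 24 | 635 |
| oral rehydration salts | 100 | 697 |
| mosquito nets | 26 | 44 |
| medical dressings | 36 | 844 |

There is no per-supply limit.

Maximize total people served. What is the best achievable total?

Ranking by ratio (people served/kg): tarpaulins 26.46, medical dressings 23.44, tool kits 11.10, infant formula 9.35.
The ratio ordering already packs tightly: 4×tarpaulins, 96 kg, 2540.
Every other selection either busts 101 kg or fails to beat 2540.

2540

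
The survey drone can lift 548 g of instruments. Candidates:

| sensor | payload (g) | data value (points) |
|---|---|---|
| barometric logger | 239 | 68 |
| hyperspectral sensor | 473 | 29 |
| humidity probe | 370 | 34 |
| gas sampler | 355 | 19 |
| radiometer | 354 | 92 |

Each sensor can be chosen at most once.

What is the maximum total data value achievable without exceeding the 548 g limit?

Taking the top-ratio sensors first gives barometric logger for 68 (239 g).
The 239 g tied up in barometric logger is better spent on radiometer — total rises to 92 (354 g).
The closest alternative, barometric logger, reaches only 68.

92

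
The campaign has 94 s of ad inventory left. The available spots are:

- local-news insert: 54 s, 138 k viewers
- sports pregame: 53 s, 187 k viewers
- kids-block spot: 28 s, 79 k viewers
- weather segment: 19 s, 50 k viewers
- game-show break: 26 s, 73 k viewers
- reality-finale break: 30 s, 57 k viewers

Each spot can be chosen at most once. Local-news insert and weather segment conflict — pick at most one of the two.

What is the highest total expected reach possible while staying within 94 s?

266

Ranking by ratio (expected reach/s): sports pregame 3.53, kids-block spot 2.82, game-show break 2.81, weather segment 2.63.
Sports pregame + kids-block spot uses 81 of the 94 s and totals 266.
The spare 13 s is too small for any remaining spot, and no feasible exchange beats 266.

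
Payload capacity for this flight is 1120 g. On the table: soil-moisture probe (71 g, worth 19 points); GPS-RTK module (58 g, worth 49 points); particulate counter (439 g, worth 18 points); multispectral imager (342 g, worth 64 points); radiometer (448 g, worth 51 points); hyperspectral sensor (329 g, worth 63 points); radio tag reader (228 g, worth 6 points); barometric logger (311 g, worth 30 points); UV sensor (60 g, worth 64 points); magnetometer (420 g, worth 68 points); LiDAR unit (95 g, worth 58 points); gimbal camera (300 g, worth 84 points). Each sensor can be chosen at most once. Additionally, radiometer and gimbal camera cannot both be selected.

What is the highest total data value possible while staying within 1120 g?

Greedy by ratio would take soil-moisture probe + GPS-RTK module + hyperspectral sensor + UV sensor + LiDAR unit + gimbal camera: 913 g used, total 337.
Dropping hyperspectral sensor frees 329 g; slotting in magnetometer (420 g) lifts the total to 342 at 1004 g.
Next best is soil-moisture probe + GPS-RTK module + multispectral imager + UV sensor + LiDAR unit + gimbal camera at 338 (926 g) — short by 4.

342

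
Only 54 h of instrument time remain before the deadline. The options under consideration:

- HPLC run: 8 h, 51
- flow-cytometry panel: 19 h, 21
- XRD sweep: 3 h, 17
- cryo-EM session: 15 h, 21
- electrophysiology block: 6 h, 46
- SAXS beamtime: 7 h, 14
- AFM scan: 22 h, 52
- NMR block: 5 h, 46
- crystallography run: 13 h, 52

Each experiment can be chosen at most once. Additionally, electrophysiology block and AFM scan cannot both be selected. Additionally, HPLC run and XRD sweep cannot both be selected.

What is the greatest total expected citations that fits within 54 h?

230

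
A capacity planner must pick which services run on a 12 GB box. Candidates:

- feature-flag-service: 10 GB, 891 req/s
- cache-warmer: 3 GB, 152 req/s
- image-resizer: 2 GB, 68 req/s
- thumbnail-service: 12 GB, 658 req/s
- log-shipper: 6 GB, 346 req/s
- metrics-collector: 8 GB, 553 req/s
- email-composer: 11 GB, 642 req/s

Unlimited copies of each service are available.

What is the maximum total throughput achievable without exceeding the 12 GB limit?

The ratio ordering already packs tightly: feature-flag-service + image-resizer, 12 GB, 959.
Nothing else within 12 GB beats 959.

959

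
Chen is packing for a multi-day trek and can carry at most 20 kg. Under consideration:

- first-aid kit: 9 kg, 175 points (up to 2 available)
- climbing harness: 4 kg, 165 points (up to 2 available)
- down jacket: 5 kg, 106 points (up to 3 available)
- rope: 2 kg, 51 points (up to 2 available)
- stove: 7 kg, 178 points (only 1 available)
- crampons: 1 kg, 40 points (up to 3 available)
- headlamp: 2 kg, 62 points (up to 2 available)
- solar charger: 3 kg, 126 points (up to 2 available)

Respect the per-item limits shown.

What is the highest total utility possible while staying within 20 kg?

Taking the top-ratio items first gives 2×climbing harness + 3×crampons + headlamp + 2×solar charger for 764 (19 kg).
Replace crampons with headlamp: the trade gains 22 net, giving 786 at 20 kg.
That's the maximum — no swap from here does better than 786.

786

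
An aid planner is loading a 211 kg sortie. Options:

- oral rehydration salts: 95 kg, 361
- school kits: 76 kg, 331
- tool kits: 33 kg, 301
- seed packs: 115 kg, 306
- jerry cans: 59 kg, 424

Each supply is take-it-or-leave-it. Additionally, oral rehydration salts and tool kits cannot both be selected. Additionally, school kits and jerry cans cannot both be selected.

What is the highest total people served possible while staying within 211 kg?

Tool kits + seed packs + jerry cans uses 207 of the 211 kg and totals 1031.

1031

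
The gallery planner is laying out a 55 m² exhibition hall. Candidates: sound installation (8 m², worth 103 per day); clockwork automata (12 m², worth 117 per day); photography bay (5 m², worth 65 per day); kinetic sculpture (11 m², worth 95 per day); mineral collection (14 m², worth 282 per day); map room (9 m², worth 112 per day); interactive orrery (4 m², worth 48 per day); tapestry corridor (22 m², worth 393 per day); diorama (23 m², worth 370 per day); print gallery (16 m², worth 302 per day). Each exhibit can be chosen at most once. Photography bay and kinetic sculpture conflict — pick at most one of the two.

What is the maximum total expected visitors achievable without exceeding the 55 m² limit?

By expected visitors per m²: mineral collection 20.14, print gallery 18.88, tapestry corridor 17.86 lead.
The ratio ordering already packs tightly: mineral collection + tapestry corridor + print gallery, 52 m², 977.
That's the maximum — no feasible swap from here does better than 977.

977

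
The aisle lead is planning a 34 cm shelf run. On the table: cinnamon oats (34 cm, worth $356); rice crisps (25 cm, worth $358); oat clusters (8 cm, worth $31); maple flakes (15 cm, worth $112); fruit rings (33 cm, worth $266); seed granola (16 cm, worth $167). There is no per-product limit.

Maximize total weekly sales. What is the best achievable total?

389

Rice crisps + oat clusters uses 33 of the 34 cm and totals 389.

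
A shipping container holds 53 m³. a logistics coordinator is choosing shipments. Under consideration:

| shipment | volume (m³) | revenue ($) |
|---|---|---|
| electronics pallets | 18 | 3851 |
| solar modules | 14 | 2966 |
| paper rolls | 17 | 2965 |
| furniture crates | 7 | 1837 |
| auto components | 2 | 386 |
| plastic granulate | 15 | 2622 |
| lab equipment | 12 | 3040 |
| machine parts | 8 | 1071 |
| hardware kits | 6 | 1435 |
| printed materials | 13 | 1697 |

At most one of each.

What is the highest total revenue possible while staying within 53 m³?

Ranking by ratio (revenue/m³): furniture crates 262.43, lab equipment 253.33, hardware kits 239.17, electronics pallets 213.94.
Greedy by ratio would take electronics pallets + furniture crates + auto components + lab equipment + machine parts + hardware kits: 53 m³ used, total 11620.
The 14 m³ tied up in machine parts and hardware kits is better spent on solar modules — total rises to 12080 (53 m³).

12080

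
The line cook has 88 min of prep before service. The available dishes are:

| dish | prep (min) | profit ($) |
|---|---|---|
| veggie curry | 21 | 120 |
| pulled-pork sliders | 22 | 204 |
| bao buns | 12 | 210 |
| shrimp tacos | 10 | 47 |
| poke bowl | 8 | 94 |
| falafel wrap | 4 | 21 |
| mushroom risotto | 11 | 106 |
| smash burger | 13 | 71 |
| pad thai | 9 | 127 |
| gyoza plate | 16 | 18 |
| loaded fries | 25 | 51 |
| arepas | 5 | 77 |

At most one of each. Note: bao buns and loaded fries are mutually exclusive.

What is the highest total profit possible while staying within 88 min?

938

The ratio ordering already packs tightly: veggie curry + pulled-pork sliders + bao buns + poke bowl + mushroom risotto + pad thai + arepas, 88 min, 938.
That's the maximum — no feasible swap from here does better than 938.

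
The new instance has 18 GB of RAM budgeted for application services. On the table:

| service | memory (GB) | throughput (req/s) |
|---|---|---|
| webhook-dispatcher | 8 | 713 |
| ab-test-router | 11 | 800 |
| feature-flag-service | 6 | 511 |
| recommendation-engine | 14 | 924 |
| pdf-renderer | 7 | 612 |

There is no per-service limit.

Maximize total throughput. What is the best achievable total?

1533

Filling by ratio: 2×webhook-dispatcher for 1426, with 2 GB left unused.
Replace 2×webhook-dispatcher with 3×feature-flag-service: the trade gains 107 net, giving 1533 at 18 GB.
That's the maximum — no swap from here does better than 1533.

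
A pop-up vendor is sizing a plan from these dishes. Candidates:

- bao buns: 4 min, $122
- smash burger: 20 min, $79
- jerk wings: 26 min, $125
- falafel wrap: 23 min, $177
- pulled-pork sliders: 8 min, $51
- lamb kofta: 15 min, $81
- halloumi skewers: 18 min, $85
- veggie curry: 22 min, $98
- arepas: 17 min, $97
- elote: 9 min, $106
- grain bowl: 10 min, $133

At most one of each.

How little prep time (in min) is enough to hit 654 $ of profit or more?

69

Minimise min subject to total profit ≥ 654.
bao buns + falafel wrap + pulled-pork sliders + lamb kofta + elote + grain bowl: 670 profit at 69 min.
Any bundle with less than 69 min falls short of 654.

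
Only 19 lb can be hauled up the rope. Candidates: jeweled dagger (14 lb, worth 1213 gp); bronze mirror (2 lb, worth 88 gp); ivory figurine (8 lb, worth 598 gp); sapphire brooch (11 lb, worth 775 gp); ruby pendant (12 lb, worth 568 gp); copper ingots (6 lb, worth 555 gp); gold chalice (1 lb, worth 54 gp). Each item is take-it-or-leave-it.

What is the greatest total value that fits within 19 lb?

1418

The ratio heuristic lands on bronze mirror + ivory figurine + copper ingots + gold chalice (1295) but leaves 2 lb idle.
Dropping ivory figurine and gold chalice frees 9 lb; slotting in sapphire brooch (11 lb) lifts the total to 1418 at 19 lb.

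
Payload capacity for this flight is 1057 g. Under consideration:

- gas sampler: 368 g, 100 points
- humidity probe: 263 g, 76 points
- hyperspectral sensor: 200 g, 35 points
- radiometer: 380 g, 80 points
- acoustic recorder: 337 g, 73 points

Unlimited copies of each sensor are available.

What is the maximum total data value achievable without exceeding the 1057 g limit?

4×humidity probe uses 1052 of the 1057 g and totals 304.
No other feasible combination exceeds 304.

304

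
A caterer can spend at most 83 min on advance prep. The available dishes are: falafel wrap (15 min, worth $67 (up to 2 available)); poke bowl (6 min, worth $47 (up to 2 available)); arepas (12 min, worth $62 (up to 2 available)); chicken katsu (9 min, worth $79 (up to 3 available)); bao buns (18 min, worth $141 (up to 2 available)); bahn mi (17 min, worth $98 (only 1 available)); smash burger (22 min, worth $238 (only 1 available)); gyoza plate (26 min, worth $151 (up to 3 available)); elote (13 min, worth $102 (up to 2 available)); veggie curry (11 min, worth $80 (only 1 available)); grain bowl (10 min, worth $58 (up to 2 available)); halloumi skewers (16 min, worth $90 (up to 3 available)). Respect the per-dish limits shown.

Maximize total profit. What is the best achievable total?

733

Taking the top-ratio dishes first gives poke bowl + 3×chicken katsu + smash burger + 2×elote for 726 (81 min).
The 22 min tied up in chicken katsu and elote is better spent on poke bowl + bao buns — total rises to 733 (83 min).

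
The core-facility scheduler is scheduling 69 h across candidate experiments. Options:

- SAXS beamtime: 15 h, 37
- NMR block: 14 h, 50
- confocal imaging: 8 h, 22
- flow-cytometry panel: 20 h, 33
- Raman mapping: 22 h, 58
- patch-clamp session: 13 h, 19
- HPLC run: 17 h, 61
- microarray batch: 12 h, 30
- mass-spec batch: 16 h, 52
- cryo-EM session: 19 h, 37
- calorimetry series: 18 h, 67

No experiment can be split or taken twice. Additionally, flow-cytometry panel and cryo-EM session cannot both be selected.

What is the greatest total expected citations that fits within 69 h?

230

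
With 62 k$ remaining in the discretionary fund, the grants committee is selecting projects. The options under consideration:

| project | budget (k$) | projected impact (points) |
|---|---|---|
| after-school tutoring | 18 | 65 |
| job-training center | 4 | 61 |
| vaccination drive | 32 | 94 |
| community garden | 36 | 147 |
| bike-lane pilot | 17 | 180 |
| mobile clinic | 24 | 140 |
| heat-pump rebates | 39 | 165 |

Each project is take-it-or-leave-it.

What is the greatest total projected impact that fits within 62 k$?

Ranking by ratio (projected impact/k$): job-training center 15.25, bike-lane pilot 10.59, mobile clinic 5.83.
Taking the top-ratio projects first gives job-training center + bike-lane pilot + mobile clinic for 381 (45 k$).
Replace mobile clinic with heat-pump rebates: the trade gains 25 net, giving 406 at 60 k$.
That's the maximum — no swap from here does better than 406.

406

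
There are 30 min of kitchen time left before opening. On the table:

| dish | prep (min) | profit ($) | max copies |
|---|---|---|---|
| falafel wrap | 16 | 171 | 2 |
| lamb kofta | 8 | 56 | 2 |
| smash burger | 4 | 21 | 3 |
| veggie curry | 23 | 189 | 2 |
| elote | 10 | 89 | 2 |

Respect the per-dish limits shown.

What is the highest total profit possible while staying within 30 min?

Ranking by ratio (profit/min): falafel wrap 10.69, elote 8.90, veggie curry 8.22, lamb kofta 7.00.
Best packing: falafel wrap + smash burger + elote — 30 min, 281 total.
Every other selection either busts 30 min or exceeds an availability limit or fails to beat 281.

281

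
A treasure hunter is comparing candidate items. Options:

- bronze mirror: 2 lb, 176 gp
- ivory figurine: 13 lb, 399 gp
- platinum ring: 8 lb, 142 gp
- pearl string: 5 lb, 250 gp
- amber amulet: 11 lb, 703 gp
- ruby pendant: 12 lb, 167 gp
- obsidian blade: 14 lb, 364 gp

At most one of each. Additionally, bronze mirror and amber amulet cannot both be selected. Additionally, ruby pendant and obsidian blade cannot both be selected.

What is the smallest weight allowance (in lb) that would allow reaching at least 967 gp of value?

24

Look for the lowest-weight combination reaching 967.
Taking ivory figurine + amber amulet gives 1102 (≥ 967) for 24 lb.
Any bundle with less than 24 lb falls short of 967.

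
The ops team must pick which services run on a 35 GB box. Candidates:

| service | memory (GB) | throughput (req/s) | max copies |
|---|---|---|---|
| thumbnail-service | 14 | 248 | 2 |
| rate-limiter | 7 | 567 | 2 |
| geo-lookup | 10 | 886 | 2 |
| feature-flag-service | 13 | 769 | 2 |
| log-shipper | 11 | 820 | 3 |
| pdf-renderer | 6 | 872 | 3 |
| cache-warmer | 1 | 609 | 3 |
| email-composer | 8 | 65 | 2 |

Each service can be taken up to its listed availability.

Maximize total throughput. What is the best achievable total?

5577

Ranking by ratio (throughput/GB): cache-warmer 609.00, pdf-renderer 145.33, geo-lookup 88.60.
Filling by ratio: geo-lookup + 3×pdf-renderer + 3×cache-warmer for 5329, with 4 GB left unused.
The 10 GB tied up in geo-lookup is better spent on 2×rate-limiter — total rises to 5577 (35 GB).
Every other selection either busts 35 GB or exceeds an availability limit or fails to beat 5577.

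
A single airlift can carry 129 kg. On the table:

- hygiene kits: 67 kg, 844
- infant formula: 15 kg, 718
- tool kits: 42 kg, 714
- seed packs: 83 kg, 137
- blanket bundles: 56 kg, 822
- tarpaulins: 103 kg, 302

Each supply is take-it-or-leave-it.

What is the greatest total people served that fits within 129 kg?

2276

A density-first pass picks infant formula + tool kits + blanket bundles — 2254 at 113 kg.
The 56 kg tied up in blanket bundles is better spent on hygiene kits — total rises to 2276 (124 kg).
Next best is infant formula + tool kits + blanket bundles at 2254 (113 kg) — short by 22.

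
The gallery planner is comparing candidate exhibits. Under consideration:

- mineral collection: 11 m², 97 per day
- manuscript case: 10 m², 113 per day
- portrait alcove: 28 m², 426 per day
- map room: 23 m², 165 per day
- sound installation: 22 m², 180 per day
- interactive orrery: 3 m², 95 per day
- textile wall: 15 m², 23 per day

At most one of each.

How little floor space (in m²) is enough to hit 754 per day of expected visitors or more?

Look for the lowest-floor combination reaching 754.
manuscript case + portrait alcove + sound installation + interactive orrery: 814 expected visitors at 63 m².
No combination under 63 m² hits 754.

63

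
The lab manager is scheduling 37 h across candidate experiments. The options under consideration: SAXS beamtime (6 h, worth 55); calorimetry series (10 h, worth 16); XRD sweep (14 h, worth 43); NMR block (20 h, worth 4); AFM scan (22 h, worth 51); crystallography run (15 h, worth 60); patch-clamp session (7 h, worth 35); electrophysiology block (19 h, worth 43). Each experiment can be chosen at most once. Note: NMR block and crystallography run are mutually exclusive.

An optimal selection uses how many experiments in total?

3

Best achievable expected citations is 158.
One optimal bundle: SAXS beamtime + XRD sweep + crystallography run (35 h).
Any selection reaching 158 contains exactly 3 experiments.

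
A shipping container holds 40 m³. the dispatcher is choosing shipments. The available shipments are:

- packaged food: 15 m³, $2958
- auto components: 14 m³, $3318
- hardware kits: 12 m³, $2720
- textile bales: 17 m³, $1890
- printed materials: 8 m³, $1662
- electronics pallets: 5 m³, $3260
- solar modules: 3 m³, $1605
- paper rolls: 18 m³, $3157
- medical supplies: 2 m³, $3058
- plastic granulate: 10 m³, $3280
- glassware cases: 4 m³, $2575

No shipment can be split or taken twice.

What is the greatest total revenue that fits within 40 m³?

Best packing: auto components + electronics pallets + solar modules + medical supplies + plastic granulate + glassware cases — 38 m³, 17096 total.
Next best is packaged food + electronics pallets + solar modules + medical supplies + plastic granulate + glassware cases at 16736 (39 m³) — short by 360.

17096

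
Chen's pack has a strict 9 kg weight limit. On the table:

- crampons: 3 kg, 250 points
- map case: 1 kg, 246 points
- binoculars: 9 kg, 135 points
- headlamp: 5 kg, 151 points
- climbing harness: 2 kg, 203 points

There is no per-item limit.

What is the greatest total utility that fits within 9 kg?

Density check — map case 246.00, climbing harness 101.50, crampons 83.33, headlamp 30.20 are the best per kg.
Best packing: 9×map case — 9 kg, 2214 total.

2214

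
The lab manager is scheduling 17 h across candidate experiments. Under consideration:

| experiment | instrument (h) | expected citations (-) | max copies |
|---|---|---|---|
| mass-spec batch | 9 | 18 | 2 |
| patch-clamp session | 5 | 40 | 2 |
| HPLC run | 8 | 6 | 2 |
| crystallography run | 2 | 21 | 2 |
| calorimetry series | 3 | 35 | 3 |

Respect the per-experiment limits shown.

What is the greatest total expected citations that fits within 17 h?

Greedy by ratio would take 2×crystallography run + 3×calorimetry series: 13 h used, total 147.
The 2 h tied up in crystallography run is better spent on patch-clamp session — total rises to 166 (16 h).
Every other selection either busts 17 h or exceeds an availability limit or fails to beat 166.

166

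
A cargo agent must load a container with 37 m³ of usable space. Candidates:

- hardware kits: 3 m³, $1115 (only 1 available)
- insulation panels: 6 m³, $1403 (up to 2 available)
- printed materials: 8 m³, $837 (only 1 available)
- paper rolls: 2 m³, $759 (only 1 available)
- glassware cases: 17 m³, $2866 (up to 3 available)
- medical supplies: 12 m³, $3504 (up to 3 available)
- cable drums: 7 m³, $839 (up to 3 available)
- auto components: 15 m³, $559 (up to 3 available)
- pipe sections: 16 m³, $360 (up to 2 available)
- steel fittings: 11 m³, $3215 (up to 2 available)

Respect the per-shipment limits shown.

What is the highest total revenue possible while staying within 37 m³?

11049

Taking the top-ratio shipments first gives hardware kits + insulation panels + paper rolls + 2×steel fittings for 9707 (33 m³).
Replace insulation panels and paper rolls with medical supplies: the trade gains 1342 net, giving 11049 at 37 m³.
No other feasible combination exceeds 11049.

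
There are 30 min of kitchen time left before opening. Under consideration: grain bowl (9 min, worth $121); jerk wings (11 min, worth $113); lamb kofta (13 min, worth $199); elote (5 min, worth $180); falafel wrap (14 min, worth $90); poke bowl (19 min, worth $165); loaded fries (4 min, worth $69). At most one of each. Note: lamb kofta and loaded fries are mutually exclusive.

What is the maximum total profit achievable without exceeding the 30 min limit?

500

Density check — elote 36.00, loaded fries 17.25, lamb kofta 15.31, grain bowl 13.44 are the best per min.
Taking grain bowl + lamb kofta + elote: 27 min used, 500 in profit.
Nothing else feasible within 30 min beats 500.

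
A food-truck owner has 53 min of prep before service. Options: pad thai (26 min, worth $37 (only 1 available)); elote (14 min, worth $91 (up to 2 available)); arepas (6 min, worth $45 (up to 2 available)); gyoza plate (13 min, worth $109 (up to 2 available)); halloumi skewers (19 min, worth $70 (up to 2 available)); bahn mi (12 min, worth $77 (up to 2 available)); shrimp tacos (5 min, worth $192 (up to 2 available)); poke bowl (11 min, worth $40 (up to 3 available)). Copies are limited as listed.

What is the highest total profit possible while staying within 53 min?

693

By profit per min: shrimp tacos 38.40, gyoza plate 8.38, arepas 7.50 lead.
A density-first pass picks 2×arepas + 2×gyoza plate + 2×shrimp tacos — 692 at 48 min.
The 12 min tied up in 2×arepas is better spent on elote — total rises to 693 (50 min).
Every other selection either busts 53 min or exceeds an availability limit or fails to beat 693.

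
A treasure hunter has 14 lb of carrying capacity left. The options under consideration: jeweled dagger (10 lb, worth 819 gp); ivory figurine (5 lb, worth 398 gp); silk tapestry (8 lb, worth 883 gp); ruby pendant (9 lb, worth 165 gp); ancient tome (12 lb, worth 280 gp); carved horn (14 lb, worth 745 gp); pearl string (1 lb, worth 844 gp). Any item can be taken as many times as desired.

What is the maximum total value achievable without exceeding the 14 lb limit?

The ratio ordering already packs tightly: 14×pearl string, 14 lb, 11816.
Nothing else within 14 lb beats 11816.

11816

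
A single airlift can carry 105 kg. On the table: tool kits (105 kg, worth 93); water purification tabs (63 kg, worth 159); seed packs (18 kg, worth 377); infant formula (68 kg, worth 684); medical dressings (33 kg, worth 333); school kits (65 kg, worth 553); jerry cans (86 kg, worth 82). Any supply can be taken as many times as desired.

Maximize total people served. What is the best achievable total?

1885

Taking 5×seed packs: 90 kg used, 1885 in people served.
No other feasible combination exceeds 1885.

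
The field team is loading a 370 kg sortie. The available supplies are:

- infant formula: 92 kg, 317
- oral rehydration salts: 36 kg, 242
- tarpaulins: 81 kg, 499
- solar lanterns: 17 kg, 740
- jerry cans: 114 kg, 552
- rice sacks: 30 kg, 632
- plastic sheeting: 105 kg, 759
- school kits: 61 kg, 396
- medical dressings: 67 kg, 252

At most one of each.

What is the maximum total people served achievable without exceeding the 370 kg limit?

Greedy by ratio would take oral rehydration salts + tarpaulins + solar lanterns + rice sacks + plastic sheeting + school kits: 330 kg used, total 3268.
Replace tarpaulins with jerry cans: the trade gains 53 net, giving 3321 at 363 kg.

3321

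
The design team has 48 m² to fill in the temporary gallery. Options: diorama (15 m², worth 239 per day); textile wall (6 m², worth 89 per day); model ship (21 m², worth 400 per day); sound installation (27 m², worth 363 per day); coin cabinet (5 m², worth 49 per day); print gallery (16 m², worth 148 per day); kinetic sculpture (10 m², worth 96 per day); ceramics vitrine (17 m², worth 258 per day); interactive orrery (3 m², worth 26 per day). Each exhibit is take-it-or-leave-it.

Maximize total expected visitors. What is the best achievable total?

Density check — model ship 19.05, diorama 15.93, ceramics vitrine 15.18 are the best per m².
Taking diorama + textile wall + model ship + coin cabinet: 47 m² used, 777 in expected visitors.
Next best is textile wall + model ship + ceramics vitrine + interactive orrery at 773 (47 m²) — short by 4.

777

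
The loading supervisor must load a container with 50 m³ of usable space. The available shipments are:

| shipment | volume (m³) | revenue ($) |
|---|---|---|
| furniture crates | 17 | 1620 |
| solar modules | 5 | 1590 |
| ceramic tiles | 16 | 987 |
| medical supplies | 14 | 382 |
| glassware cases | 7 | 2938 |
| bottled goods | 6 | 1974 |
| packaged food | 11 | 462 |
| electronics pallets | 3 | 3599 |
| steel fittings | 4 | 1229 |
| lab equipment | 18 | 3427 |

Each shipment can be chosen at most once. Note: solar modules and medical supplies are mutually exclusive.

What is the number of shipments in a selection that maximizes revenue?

6

Optimal total is 14757.
For example solar modules + glassware cases + bottled goods + electronics pallets + steel fittings + lab equipment achieves it, using 43 m³.
Every optimal selection uses 6 shipments.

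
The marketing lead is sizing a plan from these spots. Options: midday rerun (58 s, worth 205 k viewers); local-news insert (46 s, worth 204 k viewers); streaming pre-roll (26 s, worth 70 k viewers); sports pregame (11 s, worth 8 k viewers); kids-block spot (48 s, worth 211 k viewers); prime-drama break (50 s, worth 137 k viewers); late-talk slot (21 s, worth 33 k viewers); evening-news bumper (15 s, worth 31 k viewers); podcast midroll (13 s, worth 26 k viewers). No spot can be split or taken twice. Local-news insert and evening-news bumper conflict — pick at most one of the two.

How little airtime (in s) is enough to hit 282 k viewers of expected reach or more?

Minimise s subject to total expected reach ≥ 282.
local-news insert + streaming pre-roll + sports pregame reaches 282 using 83 s.
No combination under 83 s hits 282.

83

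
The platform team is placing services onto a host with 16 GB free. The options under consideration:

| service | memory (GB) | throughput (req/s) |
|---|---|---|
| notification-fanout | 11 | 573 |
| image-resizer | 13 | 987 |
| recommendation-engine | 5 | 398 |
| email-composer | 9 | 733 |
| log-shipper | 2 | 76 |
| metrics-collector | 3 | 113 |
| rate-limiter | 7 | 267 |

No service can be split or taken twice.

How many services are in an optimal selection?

Optimal total is 1207.
recommendation-engine + email-composer + log-shipper hits 1207 at 16 GB.
Every optimal selection uses 3 services.

3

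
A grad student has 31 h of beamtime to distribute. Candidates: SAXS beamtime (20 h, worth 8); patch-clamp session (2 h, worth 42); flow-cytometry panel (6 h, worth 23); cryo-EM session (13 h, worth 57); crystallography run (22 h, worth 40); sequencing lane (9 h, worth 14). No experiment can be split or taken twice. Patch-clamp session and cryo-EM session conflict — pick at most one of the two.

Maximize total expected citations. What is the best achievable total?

105

Ranking by ratio (expected citations/h): patch-clamp session 21.00, cryo-EM session 4.38, flow-cytometry panel 3.83, crystallography run 1.82.
Best packing: patch-clamp session + flow-cytometry panel + crystallography run — 30 h, 105 total.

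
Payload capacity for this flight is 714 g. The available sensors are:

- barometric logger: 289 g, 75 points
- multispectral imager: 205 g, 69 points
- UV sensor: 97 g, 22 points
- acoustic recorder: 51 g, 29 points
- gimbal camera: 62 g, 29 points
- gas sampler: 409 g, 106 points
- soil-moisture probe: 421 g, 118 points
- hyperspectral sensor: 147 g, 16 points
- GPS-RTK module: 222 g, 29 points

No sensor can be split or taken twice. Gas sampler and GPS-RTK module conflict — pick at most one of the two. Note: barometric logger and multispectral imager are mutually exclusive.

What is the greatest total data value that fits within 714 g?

216

Best packing: multispectral imager + acoustic recorder + soil-moisture probe — 677 g, 216 total.
Every other selection either busts 714 g or breaks a pairing rule or fails to beat 216.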